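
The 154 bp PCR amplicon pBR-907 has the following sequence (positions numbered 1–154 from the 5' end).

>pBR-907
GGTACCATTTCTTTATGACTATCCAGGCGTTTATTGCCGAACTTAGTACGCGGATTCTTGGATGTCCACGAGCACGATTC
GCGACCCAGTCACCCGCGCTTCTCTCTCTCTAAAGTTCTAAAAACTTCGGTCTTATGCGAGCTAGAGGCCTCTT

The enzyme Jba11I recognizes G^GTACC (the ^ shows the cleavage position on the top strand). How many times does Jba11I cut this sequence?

GGTACC occurs starting at position 1.
Jba11I cuts at 1 site.

1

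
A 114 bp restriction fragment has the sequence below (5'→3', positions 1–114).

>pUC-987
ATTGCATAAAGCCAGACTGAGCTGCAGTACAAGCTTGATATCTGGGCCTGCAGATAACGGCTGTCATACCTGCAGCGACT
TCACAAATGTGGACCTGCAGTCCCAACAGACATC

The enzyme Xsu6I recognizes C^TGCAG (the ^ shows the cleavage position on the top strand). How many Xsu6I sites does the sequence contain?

4

CTGCAG occurs starting at positions 22, 48, 70, 95.
Xsu6I cuts at 4 sites.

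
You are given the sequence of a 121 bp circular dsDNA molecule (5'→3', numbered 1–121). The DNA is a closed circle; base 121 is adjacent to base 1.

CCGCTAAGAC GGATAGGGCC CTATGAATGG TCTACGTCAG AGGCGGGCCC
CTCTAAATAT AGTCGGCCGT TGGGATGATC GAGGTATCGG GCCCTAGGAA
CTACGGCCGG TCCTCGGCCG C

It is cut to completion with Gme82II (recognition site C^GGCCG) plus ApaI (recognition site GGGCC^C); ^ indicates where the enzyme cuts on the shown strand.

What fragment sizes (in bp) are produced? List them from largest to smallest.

Gme82II sites (CGGCCG) start at positions 64, 104, 115.
Gme82II cuts after the first base of each site, so after positions 64, 104, 115.
ApaI sites (GGGCCC) start at positions 16, 45, 89.
ApaI cuts after base 5 of each site (before the last base), so after positions 20, 49, 93.
Combined cut positions: 20, 49, 64, 93, 104, 115.
Circular molecule, 6 cuts → 6 fragments:
  21–49 → 29 bp
  50–64 → 15 bp
  65–93 → 29 bp
  94–104 → 11 bp
  105–115 → 11 bp
  116–121 then 1–20 → 6 + 20 = 26 bp
Sorted largest to smallest: 29, 29, 26, 15, 11, 11 bp.

29, 29, 26, 15, 11, 11 bp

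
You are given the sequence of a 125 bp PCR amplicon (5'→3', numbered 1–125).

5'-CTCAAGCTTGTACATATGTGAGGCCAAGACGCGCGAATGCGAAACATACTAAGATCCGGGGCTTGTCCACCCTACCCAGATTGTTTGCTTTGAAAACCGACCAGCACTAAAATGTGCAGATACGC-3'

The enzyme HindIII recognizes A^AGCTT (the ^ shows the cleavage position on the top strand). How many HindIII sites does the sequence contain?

AAGCTT occurs starting at position 4.
HindIII cuts at 1 site.

1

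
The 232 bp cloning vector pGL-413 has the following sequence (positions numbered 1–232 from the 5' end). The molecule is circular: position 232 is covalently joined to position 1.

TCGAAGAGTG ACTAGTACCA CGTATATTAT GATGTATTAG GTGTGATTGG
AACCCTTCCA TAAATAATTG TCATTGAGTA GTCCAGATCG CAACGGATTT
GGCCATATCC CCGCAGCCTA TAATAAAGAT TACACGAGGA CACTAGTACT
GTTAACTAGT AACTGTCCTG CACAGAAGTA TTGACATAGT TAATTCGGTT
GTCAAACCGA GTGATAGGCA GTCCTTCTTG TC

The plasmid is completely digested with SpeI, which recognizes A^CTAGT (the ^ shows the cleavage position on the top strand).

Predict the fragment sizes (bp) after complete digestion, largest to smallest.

131, 88, 13 bp

SpeI sites (ACTAGT) start at positions 11, 142, 155.
SpeI cuts after the first base of each site, so after positions 11, 142, 155.
Circular molecule, 3 cuts → 3 fragments:
  12–142 → 131 bp
  143–155 → 13 bp
  156–232 then 1–11 → 77 + 11 = 88 bp
Sorted largest to smallest: 131, 88, 13 bp.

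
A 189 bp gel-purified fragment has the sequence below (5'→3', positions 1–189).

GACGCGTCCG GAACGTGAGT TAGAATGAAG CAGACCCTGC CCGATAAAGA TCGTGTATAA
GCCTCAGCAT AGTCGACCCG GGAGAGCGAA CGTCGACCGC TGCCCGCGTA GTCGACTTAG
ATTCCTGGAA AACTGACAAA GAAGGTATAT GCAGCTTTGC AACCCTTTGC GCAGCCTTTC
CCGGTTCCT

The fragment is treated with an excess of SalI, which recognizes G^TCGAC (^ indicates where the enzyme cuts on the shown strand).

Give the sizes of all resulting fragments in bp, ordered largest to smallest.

78, 72, 20, 19 bp

SalI sites (GTCGAC) start at positions 72, 92, 111.
SalI cuts after the first base of each site, so after positions 72, 92, 111.
Linear molecule, 3 cuts → 4 fragments:
  1–72 → 72 bp
  73–92 → 20 bp
  93–111 → 19 bp
  112–189 → 78 bp
Sorted largest to smallest: 78, 72, 20, 19 bp.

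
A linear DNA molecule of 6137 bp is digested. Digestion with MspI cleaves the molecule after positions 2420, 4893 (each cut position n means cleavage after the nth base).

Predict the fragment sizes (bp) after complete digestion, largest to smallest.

2473, 2420, 1244 bp

Linear molecule, 2 cuts → 3 fragments:
  2420 − 0 = 2420 bp
  4893 − 2420 = 2473 bp
  6137 − 4893 = 1244 bp
Sorted largest to smallest: 2473, 2420, 1244 bp.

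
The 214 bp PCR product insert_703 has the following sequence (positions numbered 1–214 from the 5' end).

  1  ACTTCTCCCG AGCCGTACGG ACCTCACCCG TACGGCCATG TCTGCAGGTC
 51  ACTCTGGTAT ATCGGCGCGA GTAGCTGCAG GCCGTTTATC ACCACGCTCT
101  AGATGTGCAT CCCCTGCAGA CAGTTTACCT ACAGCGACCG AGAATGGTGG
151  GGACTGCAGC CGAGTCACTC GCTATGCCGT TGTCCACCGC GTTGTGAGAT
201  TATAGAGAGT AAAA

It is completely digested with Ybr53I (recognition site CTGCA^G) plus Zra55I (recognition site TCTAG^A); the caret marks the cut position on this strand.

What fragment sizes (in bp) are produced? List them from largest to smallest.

Ybr53I sites (CTGCAG) start at positions 42, 75, 114, 154.
Ybr53I cuts after base 5 of each site (before the last base), so after positions 46, 79, 118, 158.
The Zra55I site (TCTAGA) starts at position 98.
Zra55I cuts after base 5 of each site (before the last base), so after position 102.
Combined cut positions: 46, 79, 102, 118, 158.
Linear molecule, 5 cuts → 6 fragments:
  1–46 → 46 bp
  47–79 → 33 bp
  80–102 → 23 bp
  103–118 → 16 bp
  119–158 → 40 bp
  159–214 → 56 bp
Sorted largest to smallest: 56, 46, 40, 33, 23, 16 bp.

56, 46, 40, 33, 23, 16 bp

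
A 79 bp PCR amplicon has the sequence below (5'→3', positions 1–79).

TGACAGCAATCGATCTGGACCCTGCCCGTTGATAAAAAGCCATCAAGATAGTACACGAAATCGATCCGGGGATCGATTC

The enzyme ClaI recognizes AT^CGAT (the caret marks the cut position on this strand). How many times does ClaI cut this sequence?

3

ATCGAT occurs starting at positions 9, 60, 72.
ClaI cuts at 3 sites.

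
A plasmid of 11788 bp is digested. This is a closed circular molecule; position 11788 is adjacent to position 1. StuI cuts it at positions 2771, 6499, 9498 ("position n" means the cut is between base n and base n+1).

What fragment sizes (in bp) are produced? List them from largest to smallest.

5061, 3728, 2999 bp

Circular molecule, 3 cuts → 3 fragments:
  6499 − 2771 = 3728 bp
  9498 − 6499 = 2999 bp
  wrap: 11788 − 9498 + 2771 = 5061 bp
Sorted largest to smallest: 5061, 3728, 2999 bp.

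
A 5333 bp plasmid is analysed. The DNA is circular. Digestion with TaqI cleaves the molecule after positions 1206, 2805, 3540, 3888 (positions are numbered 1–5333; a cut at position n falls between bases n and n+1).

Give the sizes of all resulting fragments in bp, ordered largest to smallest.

Circular molecule, 4 cuts → 4 fragments:
  2805 − 1206 = 1599 bp
  3540 − 2805 = 735 bp
  3888 − 3540 = 348 bp
  wrap: 5333 − 3888 + 1206 = 2651 bp
Sorted largest to smallest: 2651, 1599, 735, 348 bp.

2651, 1599, 735, 348 bp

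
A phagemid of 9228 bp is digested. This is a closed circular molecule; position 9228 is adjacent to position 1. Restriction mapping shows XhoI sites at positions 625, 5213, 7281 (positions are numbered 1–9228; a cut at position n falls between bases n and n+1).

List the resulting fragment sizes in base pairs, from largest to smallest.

Circular molecule, 3 cuts → 3 fragments:
  5213 − 625 = 4588 bp
  7281 − 5213 = 2068 bp
  wrap: 9228 − 7281 + 625 = 2572 bp
Sorted largest to smallest: 4588, 2572, 2068 bp.

4588, 2572, 2068 bp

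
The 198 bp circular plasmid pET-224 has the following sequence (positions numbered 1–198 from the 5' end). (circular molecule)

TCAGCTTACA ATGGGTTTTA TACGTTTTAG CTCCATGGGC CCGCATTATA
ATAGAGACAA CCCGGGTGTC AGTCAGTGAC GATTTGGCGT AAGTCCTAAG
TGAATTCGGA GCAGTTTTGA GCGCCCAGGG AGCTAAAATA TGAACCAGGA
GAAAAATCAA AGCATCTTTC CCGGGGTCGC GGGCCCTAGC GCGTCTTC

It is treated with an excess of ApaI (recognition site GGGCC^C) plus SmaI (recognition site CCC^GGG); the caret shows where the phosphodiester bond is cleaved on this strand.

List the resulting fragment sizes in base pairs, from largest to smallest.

109, 54, 22, 13 bp

ApaI sites (GGGCCC) start at positions 37, 181.
ApaI cuts after base 5 of each site (before the last base), so after positions 41, 185.
SmaI sites (CCCGGG) start at positions 61, 170.
SmaI cuts after base 3 of each site, so after positions 63, 172.
Combined cut positions: 41, 63, 172, 185.
Circular molecule, 4 cuts → 4 fragments:
  42–63 → 22 bp
  64–172 → 109 bp
  173–185 → 13 bp
  186–198 then 1–41 → 13 + 41 = 54 bp
Sorted largest to smallest: 109, 54, 22, 13 bp.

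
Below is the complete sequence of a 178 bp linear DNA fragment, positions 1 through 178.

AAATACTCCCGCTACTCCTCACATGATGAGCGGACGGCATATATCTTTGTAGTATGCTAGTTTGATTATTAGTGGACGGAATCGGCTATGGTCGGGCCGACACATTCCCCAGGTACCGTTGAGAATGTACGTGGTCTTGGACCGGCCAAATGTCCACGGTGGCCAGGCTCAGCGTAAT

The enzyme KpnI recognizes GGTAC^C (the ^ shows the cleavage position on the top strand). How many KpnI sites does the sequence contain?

GGTACC occurs starting at position 112.
KpnI cuts at 1 site.

1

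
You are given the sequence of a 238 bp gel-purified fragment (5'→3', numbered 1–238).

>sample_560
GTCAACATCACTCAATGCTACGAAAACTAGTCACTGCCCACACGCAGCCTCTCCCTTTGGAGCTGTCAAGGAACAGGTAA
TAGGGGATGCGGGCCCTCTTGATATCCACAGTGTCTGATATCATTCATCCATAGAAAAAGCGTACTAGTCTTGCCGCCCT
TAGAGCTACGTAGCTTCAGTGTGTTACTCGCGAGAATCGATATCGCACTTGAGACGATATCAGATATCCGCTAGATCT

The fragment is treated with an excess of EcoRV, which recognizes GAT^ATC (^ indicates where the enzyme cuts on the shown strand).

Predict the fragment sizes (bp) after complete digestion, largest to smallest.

EcoRV sites (GATATC) start at positions 101, 117, 199, 216, 223.
EcoRV cuts after base 3 of each site, so after positions 103, 119, 201, 218, 225.
Linear molecule, 5 cuts → 6 fragments:
  1–103 → 103 bp
  104–119 → 16 bp
  120–201 → 82 bp
  202–218 → 17 bp
  219–225 → 7 bp
  226–238 → 13 bp
Sorted largest to smallest: 103, 82, 17, 16, 13, 7 bp.

103, 82, 17, 16, 13, 7 bp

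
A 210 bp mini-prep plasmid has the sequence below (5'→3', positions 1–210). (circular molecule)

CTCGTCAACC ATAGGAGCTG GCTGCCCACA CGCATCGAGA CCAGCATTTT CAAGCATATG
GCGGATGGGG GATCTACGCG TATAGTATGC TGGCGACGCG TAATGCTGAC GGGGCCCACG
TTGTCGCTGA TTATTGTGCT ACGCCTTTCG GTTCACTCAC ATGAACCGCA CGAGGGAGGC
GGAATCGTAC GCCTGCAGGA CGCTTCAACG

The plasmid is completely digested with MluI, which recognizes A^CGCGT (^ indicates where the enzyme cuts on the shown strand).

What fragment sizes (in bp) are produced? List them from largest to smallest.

MluI sites (ACGCGT) start at positions 76, 96.
MluI cuts after the first base of each site, so after positions 76, 96.
Circular molecule, 2 cuts → 2 fragments:
  77–96 → 20 bp
  97–210 then 1–76 → 114 + 76 = 190 bp
Sorted largest to smallest: 190, 20 bp.

190, 20 bp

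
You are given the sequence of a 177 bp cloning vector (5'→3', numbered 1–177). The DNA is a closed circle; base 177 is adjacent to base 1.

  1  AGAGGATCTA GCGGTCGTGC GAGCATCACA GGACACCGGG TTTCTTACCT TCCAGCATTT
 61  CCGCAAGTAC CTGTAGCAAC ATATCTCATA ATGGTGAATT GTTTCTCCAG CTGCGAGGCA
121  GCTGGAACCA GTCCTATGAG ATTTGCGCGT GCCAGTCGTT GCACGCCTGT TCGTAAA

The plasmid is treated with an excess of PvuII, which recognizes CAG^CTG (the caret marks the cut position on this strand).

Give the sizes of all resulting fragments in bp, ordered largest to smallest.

PvuII sites (CAGCTG) start at positions 108, 119.
PvuII cuts after base 3 of each site, so after positions 110, 121.
Circular molecule, 2 cuts → 2 fragments:
  111–121 → 11 bp
  122–177 then 1–110 → 56 + 110 = 166 bp
Sorted largest to smallest: 166, 11 bp.

166, 11 bp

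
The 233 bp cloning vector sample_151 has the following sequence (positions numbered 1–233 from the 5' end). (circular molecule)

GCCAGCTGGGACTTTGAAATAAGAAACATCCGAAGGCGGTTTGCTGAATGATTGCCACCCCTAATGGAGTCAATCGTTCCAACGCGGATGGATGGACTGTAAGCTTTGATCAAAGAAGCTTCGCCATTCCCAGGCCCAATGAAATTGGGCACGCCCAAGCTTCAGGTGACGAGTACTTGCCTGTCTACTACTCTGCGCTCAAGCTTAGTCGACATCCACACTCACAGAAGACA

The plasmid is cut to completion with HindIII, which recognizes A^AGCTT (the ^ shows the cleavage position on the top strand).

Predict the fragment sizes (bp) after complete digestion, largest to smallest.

133, 44, 41, 15 bp

HindIII sites (AAGCTT) start at positions 101, 116, 157, 201.
HindIII cuts after the first base of each site, so after positions 101, 116, 157, 201.
Circular molecule, 4 cuts → 4 fragments:
  102–116 → 15 bp
  117–157 → 41 bp
  158–201 → 44 bp
  202–233 then 1–101 → 32 + 101 = 133 bp
Sorted largest to smallest: 133, 44, 41, 15 bp.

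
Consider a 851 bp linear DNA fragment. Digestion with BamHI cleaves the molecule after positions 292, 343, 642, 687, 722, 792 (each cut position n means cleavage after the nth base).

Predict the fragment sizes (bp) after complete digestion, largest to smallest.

Linear molecule, 6 cuts → 7 fragments:
  292 − 0 = 292 bp
  343 − 292 = 51 bp
  642 − 343 = 299 bp
  687 − 642 = 45 bp
  722 − 687 = 35 bp
  792 − 722 = 70 bp
  851 − 792 = 59 bp
Sorted largest to smallest: 299, 292, 70, 59, 51, 45, 35 bp.

299, 292, 70, 59, 51, 45, 35 bp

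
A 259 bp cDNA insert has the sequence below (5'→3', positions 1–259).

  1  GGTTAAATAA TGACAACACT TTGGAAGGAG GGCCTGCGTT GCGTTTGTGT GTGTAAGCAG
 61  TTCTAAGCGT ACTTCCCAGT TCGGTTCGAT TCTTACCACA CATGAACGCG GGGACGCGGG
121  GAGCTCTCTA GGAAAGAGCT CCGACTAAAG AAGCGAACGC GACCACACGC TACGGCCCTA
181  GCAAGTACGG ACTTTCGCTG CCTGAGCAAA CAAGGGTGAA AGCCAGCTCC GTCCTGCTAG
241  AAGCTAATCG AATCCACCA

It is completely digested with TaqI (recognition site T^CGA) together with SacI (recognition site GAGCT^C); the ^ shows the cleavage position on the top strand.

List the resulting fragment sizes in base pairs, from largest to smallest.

108, 86, 39, 15, 11 bp

TaqI sites (TCGA) start at positions 86, 248.
TaqI cuts after the first base of each site, so after positions 86, 248.
SacI sites (GAGCTC) start at positions 121, 136.
SacI cuts after base 5 of each site (before the last base), so after positions 125, 140.
Combined cut positions: 86, 125, 140, 248.
Linear molecule, 4 cuts → 5 fragments:
  1–86 → 86 bp
  87–125 → 39 bp
  126–140 → 15 bp
  141–248 → 108 bp
  249–259 → 11 bp
Sorted largest to smallest: 108, 86, 39, 15, 11 bp.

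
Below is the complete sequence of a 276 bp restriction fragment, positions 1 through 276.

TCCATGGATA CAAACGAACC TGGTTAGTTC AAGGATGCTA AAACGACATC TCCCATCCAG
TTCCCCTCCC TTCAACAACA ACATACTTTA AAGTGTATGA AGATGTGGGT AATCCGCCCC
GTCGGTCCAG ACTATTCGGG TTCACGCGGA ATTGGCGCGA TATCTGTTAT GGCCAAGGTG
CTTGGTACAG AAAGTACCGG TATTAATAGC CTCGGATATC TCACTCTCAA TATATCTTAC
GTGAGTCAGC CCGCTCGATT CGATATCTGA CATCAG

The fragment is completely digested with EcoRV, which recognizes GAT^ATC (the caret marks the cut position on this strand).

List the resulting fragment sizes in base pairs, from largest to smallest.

EcoRV sites (GATATC) start at positions 159, 215, 262.
EcoRV cuts after base 3 of each site, so after positions 161, 217, 264.
Linear molecule, 3 cuts → 4 fragments:
  1–161 → 161 bp
  162–217 → 56 bp
  218–264 → 47 bp
  265–276 → 12 bp
Sorted largest to smallest: 161, 56, 47, 12 bp.

161, 56, 47, 12 bp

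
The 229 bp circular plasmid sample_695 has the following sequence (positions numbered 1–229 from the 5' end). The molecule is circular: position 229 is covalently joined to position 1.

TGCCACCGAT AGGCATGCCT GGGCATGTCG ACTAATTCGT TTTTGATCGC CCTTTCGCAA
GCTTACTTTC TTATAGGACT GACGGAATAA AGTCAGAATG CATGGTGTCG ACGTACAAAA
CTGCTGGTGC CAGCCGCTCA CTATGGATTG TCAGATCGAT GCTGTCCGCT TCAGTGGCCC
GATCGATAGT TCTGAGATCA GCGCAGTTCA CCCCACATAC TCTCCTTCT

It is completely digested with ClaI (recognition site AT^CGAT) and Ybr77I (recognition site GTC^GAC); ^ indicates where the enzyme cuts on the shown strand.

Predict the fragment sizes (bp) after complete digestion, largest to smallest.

80, 75, 47, 27 bp

ClaI sites (ATCGAT) start at positions 155, 182.
ClaI cuts after base 2 of each site, so after positions 156, 183.
Ybr77I sites (GTCGAC) start at positions 27, 107.
Ybr77I cuts after base 3 of each site, so after positions 29, 109.
Combined cut positions: 29, 109, 156, 183.
Circular molecule, 4 cuts → 4 fragments:
  30–109 → 80 bp
  110–156 → 47 bp
  157–183 → 27 bp
  184–229 then 1–29 → 46 + 29 = 75 bp
Sorted largest to smallest: 80, 75, 47, 27 bp.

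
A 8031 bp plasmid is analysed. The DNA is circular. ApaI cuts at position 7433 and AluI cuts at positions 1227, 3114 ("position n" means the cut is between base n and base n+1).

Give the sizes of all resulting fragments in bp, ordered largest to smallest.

Combined cut positions (sorted): 1227, 3114, 7433.
Circular molecule, 3 cuts → 3 fragments:
  3114 − 1227 = 1887 bp
  7433 − 3114 = 4319 bp
  wrap: 8031 − 7433 + 1227 = 1825 bp
Sorted largest to smallest: 4319, 1887, 1825 bp.

4319, 1887, 1825 bp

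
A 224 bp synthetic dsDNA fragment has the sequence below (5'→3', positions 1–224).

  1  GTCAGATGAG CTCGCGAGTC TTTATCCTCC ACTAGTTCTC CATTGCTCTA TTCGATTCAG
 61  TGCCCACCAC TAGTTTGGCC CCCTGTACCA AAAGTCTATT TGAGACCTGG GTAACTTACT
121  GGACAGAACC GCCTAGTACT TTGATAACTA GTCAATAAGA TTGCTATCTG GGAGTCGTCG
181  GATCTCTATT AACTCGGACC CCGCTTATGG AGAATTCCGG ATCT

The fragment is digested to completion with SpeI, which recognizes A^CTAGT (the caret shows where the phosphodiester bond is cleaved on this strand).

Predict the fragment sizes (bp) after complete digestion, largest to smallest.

78, 77, 38, 31 bp

SpeI sites (ACTAGT) start at positions 31, 69, 147.
SpeI cuts after the first base of each site, so after positions 31, 69, 147.
Linear molecule, 3 cuts → 4 fragments:
  1–31 → 31 bp
  32–69 → 38 bp
  70–147 → 78 bp
  148–224 → 77 bp
Sorted largest to smallest: 78, 77, 38, 31 bp.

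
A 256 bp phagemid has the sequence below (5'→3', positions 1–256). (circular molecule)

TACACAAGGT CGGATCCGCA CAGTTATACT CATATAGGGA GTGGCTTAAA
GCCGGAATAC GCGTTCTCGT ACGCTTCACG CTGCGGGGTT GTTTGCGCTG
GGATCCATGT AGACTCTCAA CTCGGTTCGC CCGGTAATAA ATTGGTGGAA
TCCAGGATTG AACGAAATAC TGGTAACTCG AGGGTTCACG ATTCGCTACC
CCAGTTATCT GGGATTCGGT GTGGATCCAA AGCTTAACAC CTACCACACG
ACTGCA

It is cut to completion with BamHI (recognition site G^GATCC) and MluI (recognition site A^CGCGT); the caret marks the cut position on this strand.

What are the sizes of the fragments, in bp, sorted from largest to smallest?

BamHI sites (GGATCC) start at positions 12, 101, 223.
BamHI cuts after the first base of each site, so after positions 12, 101, 223.
The MluI site (ACGCGT) starts at position 59.
MluI cuts after the first base of each site, so after position 59.
Combined cut positions: 12, 59, 101, 223.
Circular molecule, 4 cuts → 4 fragments:
  13–59 → 47 bp
  60–101 → 42 bp
  102–223 → 122 bp
  224–256 then 1–12 → 33 + 12 = 45 bp
Sorted largest to smallest: 122, 47, 45, 42 bp.

122, 47, 45, 42 bp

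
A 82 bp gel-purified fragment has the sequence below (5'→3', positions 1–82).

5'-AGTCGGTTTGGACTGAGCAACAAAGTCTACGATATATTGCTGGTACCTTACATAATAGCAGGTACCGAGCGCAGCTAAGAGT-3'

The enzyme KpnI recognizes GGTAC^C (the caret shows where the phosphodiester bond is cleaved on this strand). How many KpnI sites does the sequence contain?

GGTACC occurs starting at positions 42, 61.
KpnI cuts at 2 sites.

2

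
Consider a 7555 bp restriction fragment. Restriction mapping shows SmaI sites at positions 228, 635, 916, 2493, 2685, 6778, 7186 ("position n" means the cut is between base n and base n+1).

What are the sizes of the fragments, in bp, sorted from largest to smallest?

Linear molecule, 7 cuts → 8 fragments:
  228 − 0 = 228 bp
  635 − 228 = 407 bp
  916 − 635 = 281 bp
  2493 − 916 = 1577 bp
  2685 − 2493 = 192 bp
  6778 − 2685 = 4093 bp
  7186 − 6778 = 408 bp
  7555 − 7186 = 369 bp
Sorted largest to smallest: 4093, 1577, 408, 407, 369, 281, 228, 192 bp.

4093, 1577, 408, 407, 369, 281, 228, 192 bp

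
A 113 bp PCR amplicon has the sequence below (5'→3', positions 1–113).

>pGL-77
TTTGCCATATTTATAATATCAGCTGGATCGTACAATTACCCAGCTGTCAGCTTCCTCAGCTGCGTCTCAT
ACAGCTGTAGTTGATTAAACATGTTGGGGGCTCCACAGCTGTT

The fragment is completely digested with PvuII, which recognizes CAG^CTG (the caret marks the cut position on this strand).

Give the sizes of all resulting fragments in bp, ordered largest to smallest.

PvuII sites (CAGCTG) start at positions 20, 41, 57, 72, 106.
PvuII cuts after base 3 of each site, so after positions 22, 43, 59, 74, 108.
Linear molecule, 5 cuts → 6 fragments:
  1–22 → 22 bp
  23–43 → 21 bp
  44–59 → 16 bp
  60–74 → 15 bp
  75–108 → 34 bp
  109–113 → 5 bp
Sorted largest to smallest: 34, 22, 21, 16, 15, 5 bp.

34, 22, 21, 16, 15, 5 bp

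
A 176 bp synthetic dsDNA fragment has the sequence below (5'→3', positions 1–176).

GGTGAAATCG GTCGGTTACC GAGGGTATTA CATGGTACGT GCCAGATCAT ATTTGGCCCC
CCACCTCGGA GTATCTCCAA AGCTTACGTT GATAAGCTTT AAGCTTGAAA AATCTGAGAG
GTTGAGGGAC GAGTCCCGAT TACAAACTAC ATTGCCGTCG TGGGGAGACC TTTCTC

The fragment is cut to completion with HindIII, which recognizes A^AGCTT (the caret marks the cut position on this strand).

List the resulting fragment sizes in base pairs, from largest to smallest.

HindIII sites (AAGCTT) start at positions 80, 94, 101.
HindIII cuts after the first base of each site, so after positions 80, 94, 101.
Linear molecule, 3 cuts → 4 fragments:
  1–80 → 80 bp
  81–94 → 14 bp
  95–101 → 7 bp
  102–176 → 75 bp
Sorted largest to smallest: 80, 75, 14, 7 bp.

80, 75, 14, 7 bp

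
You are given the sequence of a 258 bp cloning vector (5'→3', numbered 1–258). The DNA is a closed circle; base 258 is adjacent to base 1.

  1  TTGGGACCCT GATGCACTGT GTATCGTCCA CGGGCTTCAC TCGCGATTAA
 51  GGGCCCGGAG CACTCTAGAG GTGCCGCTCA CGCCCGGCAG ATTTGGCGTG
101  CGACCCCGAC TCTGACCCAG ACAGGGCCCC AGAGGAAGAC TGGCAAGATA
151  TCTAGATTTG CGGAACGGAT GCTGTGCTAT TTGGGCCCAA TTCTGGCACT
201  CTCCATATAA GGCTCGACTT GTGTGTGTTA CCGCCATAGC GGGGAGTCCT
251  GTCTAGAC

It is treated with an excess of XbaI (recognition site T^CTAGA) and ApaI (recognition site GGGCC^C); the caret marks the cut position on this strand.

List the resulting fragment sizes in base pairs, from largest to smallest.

XbaI sites (TCTAGA) start at positions 64, 151, 252.
XbaI cuts after the first base of each site, so after positions 64, 151, 252.
ApaI sites (GGGCCC) start at positions 51, 124, 183.
ApaI cuts after base 5 of each site (before the last base), so after positions 55, 128, 187.
Combined cut positions: 55, 64, 128, 151, 187, 252.
Circular molecule, 6 cuts → 6 fragments:
  56–64 → 9 bp
  65–128 → 64 bp
  129–151 → 23 bp
  152–187 → 36 bp
  188–252 → 65 bp
  253–258 then 1–55 → 6 + 55 = 61 bp
Sorted largest to smallest: 65, 64, 61, 36, 23, 9 bp.

65, 64, 61, 36, 23, 9 bp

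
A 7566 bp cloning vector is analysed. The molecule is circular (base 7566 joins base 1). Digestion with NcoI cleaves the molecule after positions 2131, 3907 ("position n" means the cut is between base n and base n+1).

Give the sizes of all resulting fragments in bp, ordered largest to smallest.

5790, 1776 bp

Circular molecule, 2 cuts → 2 fragments:
  3907 − 2131 = 1776 bp
  wrap: 7566 − 3907 + 2131 = 5790 bp
Sorted largest to smallest: 5790, 1776 bp.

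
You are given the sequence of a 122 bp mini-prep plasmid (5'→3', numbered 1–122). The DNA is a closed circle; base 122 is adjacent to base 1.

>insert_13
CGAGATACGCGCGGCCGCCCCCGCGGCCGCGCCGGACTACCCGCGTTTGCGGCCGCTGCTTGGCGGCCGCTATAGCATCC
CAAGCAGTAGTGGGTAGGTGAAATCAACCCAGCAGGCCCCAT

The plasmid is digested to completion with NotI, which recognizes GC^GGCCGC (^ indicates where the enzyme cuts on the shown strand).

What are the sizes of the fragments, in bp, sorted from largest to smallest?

NotI sites (GCGGCCGC) start at positions 11, 23, 49, 63.
NotI cuts after base 2 of each site, so after positions 12, 24, 50, 64.
Circular molecule, 4 cuts → 4 fragments:
  13–24 → 12 bp
  25–50 → 26 bp
  51–64 → 14 bp
  65–122 then 1–12 → 58 + 12 = 70 bp
Sorted largest to smallest: 70, 26, 14, 12 bp.

70, 26, 14, 12 bp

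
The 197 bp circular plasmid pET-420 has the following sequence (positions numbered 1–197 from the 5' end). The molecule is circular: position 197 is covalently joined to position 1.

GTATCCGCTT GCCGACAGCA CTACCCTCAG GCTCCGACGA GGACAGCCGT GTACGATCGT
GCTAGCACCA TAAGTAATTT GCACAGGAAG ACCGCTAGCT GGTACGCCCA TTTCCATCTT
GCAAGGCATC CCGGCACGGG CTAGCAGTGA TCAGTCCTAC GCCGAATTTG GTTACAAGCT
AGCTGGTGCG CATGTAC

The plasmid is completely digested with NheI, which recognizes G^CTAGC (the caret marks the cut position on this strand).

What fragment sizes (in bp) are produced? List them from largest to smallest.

NheI sites (GCTAGC) start at positions 61, 94, 140, 178.
NheI cuts after the first base of each site, so after positions 61, 94, 140, 178.
Circular molecule, 4 cuts → 4 fragments:
  62–94 → 33 bp
  95–140 → 46 bp
  141–178 → 38 bp
  179–197 then 1–61 → 19 + 61 = 80 bp
Sorted largest to smallest: 80, 46, 38, 33 bp.

80, 46, 38, 33 bp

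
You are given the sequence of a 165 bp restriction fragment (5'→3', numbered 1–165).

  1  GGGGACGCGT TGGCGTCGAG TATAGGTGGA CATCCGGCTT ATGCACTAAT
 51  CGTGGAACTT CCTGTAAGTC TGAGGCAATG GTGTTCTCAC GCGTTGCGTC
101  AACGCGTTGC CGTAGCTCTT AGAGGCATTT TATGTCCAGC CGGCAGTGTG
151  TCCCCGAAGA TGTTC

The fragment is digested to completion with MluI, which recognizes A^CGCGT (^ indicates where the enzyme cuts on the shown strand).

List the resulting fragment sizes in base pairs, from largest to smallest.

84, 63, 13, 5 bp

MluI sites (ACGCGT) start at positions 5, 89, 102.
MluI cuts after the first base of each site, so after positions 5, 89, 102.
Linear molecule, 3 cuts → 4 fragments:
  1–5 → 5 bp
  6–89 → 84 bp
  90–102 → 13 bp
  103–165 → 63 bp
Sorted largest to smallest: 84, 63, 13, 5 bp.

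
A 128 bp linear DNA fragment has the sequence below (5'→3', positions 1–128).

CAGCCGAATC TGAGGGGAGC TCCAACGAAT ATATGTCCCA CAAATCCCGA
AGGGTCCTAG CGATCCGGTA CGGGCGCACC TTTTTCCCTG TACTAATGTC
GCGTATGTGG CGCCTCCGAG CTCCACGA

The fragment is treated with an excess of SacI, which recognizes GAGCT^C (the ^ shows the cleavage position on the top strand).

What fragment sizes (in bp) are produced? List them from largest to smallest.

101, 21, 6 bp

SacI sites (GAGCTC) start at positions 17, 118.
SacI cuts after base 5 of each site (before the last base), so after positions 21, 122.
Linear molecule, 2 cuts → 3 fragments:
  1–21 → 21 bp
  22–122 → 101 bp
  123–128 → 6 bp
Sorted largest to smallest: 101, 21, 6 bp.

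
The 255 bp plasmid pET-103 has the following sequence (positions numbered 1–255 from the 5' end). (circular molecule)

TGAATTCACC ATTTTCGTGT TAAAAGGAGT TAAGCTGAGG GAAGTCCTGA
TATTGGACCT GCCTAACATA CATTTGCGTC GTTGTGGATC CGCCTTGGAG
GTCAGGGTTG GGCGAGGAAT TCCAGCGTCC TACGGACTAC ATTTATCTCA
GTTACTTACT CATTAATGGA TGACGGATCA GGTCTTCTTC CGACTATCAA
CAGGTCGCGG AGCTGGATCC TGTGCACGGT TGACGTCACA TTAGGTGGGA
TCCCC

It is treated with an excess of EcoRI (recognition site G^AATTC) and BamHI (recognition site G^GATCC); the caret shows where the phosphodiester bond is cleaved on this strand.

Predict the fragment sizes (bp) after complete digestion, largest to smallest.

98, 84, 33, 31, 9 bp

EcoRI sites (GAATTC) start at positions 2, 117.
EcoRI cuts after the first base of each site, so after positions 2, 117.
BamHI sites (GGATCC) start at positions 86, 215, 248.
BamHI cuts after the first base of each site, so after positions 86, 215, 248.
Combined cut positions: 2, 86, 117, 215, 248.
Circular molecule, 5 cuts → 5 fragments:
  3–86 → 84 bp
  87–117 → 31 bp
  118–215 → 98 bp
  216–248 → 33 bp
  249–255 then 1–2 → 7 + 2 = 9 bp
Sorted largest to smallest: 98, 84, 33, 31, 9 bp.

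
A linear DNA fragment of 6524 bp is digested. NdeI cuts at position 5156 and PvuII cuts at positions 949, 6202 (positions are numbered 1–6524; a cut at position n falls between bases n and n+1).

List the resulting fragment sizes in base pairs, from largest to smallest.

Combined cut positions (sorted): 949, 5156, 6202.
Linear molecule, 3 cuts → 4 fragments:
  949 − 0 = 949 bp
  5156 − 949 = 4207 bp
  6202 − 5156 = 1046 bp
  6524 − 6202 = 322 bp
Sorted largest to smallest: 4207, 1046, 949, 322 bp.

4207, 1046, 949, 322 bp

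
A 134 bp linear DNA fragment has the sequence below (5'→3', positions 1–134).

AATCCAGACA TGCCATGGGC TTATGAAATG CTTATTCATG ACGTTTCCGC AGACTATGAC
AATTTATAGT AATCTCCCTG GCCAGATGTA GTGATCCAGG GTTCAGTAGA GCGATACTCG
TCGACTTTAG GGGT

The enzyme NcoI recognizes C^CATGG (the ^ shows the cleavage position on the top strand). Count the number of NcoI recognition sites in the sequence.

CCATGG occurs starting at position 13.
NcoI cuts at 1 site.

1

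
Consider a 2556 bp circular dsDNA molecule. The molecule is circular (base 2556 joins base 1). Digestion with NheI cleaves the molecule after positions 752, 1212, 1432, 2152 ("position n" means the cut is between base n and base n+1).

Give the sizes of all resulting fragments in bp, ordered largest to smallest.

1156, 720, 460, 220 bp

Circular molecule, 4 cuts → 4 fragments:
  1212 − 752 = 460 bp
  1432 − 1212 = 220 bp
  2152 − 1432 = 720 bp
  wrap: 2556 − 2152 + 752 = 1156 bp
Sorted largest to smallest: 1156, 720, 460, 220 bp.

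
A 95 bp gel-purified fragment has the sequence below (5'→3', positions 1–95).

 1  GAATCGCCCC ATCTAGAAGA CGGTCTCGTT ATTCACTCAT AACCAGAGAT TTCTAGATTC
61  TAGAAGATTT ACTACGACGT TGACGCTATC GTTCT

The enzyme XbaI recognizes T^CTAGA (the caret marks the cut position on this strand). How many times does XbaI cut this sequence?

TCTAGA occurs starting at positions 12, 52, 59.
XbaI cuts at 3 sites.

3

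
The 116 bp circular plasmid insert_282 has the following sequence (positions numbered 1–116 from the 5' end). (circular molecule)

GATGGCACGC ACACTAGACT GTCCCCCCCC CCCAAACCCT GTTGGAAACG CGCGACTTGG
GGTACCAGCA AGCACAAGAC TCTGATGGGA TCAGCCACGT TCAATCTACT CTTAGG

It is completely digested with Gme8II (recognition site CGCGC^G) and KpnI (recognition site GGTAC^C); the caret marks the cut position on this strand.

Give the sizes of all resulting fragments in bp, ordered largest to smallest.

The Gme8II site (CGCGCG) starts at position 49.
Gme8II cuts after base 5 of each site (before the last base), so after position 53.
The KpnI site (GGTACC) starts at position 61.
KpnI cuts after base 5 of each site (before the last base), so after position 65.
Combined cut positions: 53, 65.
Circular molecule, 2 cuts → 2 fragments:
  54–65 → 12 bp
  66–116 then 1–53 → 51 + 53 = 104 bp
Sorted largest to smallest: 104, 12 bp.

104, 12 bp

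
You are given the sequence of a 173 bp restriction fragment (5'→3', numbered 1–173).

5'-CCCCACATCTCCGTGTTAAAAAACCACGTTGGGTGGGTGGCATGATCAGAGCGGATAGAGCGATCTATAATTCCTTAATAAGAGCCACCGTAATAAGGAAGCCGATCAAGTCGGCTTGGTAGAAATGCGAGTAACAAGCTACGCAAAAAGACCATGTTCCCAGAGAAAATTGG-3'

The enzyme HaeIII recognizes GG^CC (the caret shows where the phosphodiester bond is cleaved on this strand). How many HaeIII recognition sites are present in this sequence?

0

No occurrence of GGCC is present in the sequence.
HaeIII does not cut: 0 sites.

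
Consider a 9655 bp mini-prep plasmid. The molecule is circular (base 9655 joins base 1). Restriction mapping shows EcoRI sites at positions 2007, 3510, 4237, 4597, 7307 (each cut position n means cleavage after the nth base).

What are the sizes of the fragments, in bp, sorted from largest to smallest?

4355, 2710, 1503, 727, 360 bp

Circular molecule, 5 cuts → 5 fragments:
  3510 − 2007 = 1503 bp
  4237 − 3510 = 727 bp
  4597 − 4237 = 360 bp
  7307 − 4597 = 2710 bp
  wrap: 9655 − 7307 + 2007 = 4355 bp
Sorted largest to smallest: 4355, 2710, 1503, 727, 360 bp.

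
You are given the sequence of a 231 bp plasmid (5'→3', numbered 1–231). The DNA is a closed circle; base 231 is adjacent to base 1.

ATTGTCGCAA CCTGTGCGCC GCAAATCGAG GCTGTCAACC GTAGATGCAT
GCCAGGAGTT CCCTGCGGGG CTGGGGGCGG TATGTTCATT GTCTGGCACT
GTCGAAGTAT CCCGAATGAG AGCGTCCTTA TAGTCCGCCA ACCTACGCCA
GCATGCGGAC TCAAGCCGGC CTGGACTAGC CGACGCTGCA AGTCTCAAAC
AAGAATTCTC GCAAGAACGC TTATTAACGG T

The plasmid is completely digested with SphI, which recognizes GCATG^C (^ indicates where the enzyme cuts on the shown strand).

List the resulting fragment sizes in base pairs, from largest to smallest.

SphI sites (GCATGC) start at positions 47, 151.
SphI cuts after base 5 of each site (before the last base), so after positions 51, 155.
Circular molecule, 2 cuts → 2 fragments:
  52–155 → 104 bp
  156–231 then 1–51 → 76 + 51 = 127 bp
Sorted largest to smallest: 127, 104 bp.

127, 104 bp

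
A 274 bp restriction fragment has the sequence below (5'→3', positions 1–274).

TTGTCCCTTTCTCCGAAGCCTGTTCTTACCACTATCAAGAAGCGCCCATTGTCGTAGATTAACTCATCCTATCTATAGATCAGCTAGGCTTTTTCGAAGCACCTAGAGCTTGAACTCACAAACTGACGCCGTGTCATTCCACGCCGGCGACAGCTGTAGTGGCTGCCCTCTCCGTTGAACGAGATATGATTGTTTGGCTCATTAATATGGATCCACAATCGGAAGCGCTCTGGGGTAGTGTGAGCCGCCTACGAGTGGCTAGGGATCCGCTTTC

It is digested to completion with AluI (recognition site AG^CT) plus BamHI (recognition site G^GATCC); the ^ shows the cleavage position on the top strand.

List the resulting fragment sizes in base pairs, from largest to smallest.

AluI sites (AGCT) start at positions 82, 107, 152.
AluI cuts after base 2 of each site, so after positions 83, 108, 153.
BamHI sites (GGATCC) start at positions 209, 263.
BamHI cuts after the first base of each site, so after positions 209, 263.
Combined cut positions: 83, 108, 153, 209, 263.
Linear molecule, 5 cuts → 6 fragments:
  1–83 → 83 bp
  84–108 → 25 bp
  109–153 → 45 bp
  154–209 → 56 bp
  210–263 → 54 bp
  264–274 → 11 bp
Sorted largest to smallest: 83, 56, 54, 45, 25, 11 bp.

83, 56, 54, 45, 25, 11 bp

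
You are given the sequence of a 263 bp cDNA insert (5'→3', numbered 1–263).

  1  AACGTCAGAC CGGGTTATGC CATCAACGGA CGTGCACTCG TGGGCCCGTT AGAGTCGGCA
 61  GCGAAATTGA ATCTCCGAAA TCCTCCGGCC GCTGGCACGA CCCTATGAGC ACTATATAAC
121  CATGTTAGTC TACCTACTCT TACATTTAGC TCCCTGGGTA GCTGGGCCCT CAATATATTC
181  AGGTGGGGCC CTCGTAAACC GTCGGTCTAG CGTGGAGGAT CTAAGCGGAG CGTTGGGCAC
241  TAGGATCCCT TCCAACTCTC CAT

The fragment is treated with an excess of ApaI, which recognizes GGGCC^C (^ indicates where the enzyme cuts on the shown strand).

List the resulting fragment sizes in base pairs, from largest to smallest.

122, 73, 46, 22 bp

ApaI sites (GGGCCC) start at positions 42, 164, 186.
ApaI cuts after base 5 of each site (before the last base), so after positions 46, 168, 190.
Linear molecule, 3 cuts → 4 fragments:
  1–46 → 46 bp
  47–168 → 122 bp
  169–190 → 22 bp
  191–263 → 73 bp
Sorted largest to smallest: 122, 73, 46, 22 bp.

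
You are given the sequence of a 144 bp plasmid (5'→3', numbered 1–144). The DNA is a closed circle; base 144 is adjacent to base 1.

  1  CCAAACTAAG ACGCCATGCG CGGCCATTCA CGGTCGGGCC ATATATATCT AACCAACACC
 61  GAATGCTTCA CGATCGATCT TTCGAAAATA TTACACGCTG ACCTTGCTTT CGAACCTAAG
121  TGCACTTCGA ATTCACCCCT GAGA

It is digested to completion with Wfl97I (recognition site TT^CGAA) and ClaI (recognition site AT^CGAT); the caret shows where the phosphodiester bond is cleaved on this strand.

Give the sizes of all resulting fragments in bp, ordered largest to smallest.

Wfl97I sites (TTCGAA) start at positions 81, 109, 126.
Wfl97I cuts after base 2 of each site, so after positions 82, 110, 127.
The ClaI site (ATCGAT) starts at position 73.
ClaI cuts after base 2 of each site, so after position 74.
Combined cut positions: 74, 82, 110, 127.
Circular molecule, 4 cuts → 4 fragments:
  75–82 → 8 bp
  83–110 → 28 bp
  111–127 → 17 bp
  128–144 then 1–74 → 17 + 74 = 91 bp
Sorted largest to smallest: 91, 28, 17, 8 bp.

91, 28, 17, 8 bp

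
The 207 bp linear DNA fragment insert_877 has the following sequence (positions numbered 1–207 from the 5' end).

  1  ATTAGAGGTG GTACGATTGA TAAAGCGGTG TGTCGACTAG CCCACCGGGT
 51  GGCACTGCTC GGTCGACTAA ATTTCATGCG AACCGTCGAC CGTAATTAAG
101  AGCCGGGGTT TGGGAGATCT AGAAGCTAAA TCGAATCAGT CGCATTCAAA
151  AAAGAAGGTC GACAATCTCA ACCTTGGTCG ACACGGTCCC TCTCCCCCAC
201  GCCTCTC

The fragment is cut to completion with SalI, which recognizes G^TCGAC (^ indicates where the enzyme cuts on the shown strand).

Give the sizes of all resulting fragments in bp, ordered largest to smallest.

SalI sites (GTCGAC) start at positions 32, 62, 85, 158, 177.
SalI cuts after the first base of each site, so after positions 32, 62, 85, 158, 177.
Linear molecule, 5 cuts → 6 fragments:
  1–32 → 32 bp
  33–62 → 30 bp
  63–85 → 23 bp
  86–158 → 73 bp
  159–177 → 19 bp
  178–207 → 30 bp
Sorted largest to smallest: 73, 32, 30, 30, 23, 19 bp.

73, 32, 30, 30, 23, 19 bp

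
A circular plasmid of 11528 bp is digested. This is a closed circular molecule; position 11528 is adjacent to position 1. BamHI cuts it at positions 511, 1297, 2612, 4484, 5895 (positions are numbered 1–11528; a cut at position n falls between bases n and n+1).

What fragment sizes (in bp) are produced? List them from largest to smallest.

6144, 1872, 1411, 1315, 786 bp

Circular molecule, 5 cuts → 5 fragments:
  1297 − 511 = 786 bp
  2612 − 1297 = 1315 bp
  4484 − 2612 = 1872 bp
  5895 − 4484 = 1411 bp
  wrap: 11528 − 5895 + 511 = 6144 bp
Sorted largest to smallest: 6144, 1872, 1411, 1315, 786 bp.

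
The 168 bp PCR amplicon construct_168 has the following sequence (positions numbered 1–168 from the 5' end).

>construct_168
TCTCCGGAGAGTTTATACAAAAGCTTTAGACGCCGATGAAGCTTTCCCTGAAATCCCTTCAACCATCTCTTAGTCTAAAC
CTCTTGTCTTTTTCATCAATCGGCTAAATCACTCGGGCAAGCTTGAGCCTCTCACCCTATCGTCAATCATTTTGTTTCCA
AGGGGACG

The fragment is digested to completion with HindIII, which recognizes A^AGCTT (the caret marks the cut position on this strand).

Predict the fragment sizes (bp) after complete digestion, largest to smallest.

HindIII sites (AAGCTT) start at positions 21, 39, 119.
HindIII cuts after the first base of each site, so after positions 21, 39, 119.
Linear molecule, 3 cuts → 4 fragments:
  1–21 → 21 bp
  22–39 → 18 bp
  40–119 → 80 bp
  120–168 → 49 bp
Sorted largest to smallest: 80, 49, 21, 18 bp.

80, 49, 21, 18 bp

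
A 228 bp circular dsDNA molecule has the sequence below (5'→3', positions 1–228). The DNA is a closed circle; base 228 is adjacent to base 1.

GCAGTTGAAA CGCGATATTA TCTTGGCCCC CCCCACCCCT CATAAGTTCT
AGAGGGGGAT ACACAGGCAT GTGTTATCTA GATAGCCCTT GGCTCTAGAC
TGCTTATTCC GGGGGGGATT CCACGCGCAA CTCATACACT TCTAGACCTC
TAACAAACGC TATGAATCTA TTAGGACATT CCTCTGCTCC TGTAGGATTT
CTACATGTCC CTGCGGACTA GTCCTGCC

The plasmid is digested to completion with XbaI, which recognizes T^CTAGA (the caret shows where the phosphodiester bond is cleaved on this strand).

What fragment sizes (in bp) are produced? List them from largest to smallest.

135, 47, 29, 17 bp

XbaI sites (TCTAGA) start at positions 48, 77, 94, 141.
XbaI cuts after the first base of each site, so after positions 48, 77, 94, 141.
Circular molecule, 4 cuts → 4 fragments:
  49–77 → 29 bp
  78–94 → 17 bp
  95–141 → 47 bp
  142–228 then 1–48 → 87 + 48 = 135 bp
Sorted largest to smallest: 135, 47, 29, 17 bp.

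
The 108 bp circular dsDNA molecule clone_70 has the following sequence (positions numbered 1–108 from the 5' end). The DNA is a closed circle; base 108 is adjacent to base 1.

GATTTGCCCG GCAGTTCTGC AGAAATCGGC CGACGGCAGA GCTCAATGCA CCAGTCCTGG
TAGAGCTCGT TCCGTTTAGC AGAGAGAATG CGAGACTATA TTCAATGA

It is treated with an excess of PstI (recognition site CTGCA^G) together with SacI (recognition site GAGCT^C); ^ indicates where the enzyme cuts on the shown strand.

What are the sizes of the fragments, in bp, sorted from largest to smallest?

The PstI site (CTGCAG) starts at position 17.
PstI cuts after base 5 of each site (before the last base), so after position 21.
SacI sites (GAGCTC) start at positions 39, 63.
SacI cuts after base 5 of each site (before the last base), so after positions 43, 67.
Combined cut positions: 21, 43, 67.
Circular molecule, 3 cuts → 3 fragments:
  22–43 → 22 bp
  44–67 → 24 bp
  68–108 then 1–21 → 41 + 21 = 62 bp
Sorted largest to smallest: 62, 24, 22 bp.

62, 24, 22 bp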